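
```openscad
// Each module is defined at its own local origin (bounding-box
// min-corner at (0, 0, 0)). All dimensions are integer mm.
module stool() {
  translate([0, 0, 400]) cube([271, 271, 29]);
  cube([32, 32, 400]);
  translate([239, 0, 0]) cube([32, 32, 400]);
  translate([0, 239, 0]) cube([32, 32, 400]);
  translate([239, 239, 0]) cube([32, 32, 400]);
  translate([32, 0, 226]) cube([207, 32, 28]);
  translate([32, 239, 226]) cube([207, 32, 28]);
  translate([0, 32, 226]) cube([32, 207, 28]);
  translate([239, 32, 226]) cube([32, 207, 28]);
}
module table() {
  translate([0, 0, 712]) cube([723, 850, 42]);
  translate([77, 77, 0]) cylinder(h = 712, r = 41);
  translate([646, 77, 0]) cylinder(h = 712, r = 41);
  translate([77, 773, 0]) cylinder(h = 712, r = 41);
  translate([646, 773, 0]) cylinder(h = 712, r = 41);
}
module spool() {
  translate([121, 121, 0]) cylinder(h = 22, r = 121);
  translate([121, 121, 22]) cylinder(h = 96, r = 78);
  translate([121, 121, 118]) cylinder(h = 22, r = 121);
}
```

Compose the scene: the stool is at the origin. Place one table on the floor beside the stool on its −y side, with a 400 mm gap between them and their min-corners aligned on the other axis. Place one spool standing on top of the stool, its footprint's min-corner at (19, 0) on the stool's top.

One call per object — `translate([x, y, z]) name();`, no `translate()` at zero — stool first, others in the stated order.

stool();
translate([0, -1250, 0]) table();
translate([19, 0, 429]) spool();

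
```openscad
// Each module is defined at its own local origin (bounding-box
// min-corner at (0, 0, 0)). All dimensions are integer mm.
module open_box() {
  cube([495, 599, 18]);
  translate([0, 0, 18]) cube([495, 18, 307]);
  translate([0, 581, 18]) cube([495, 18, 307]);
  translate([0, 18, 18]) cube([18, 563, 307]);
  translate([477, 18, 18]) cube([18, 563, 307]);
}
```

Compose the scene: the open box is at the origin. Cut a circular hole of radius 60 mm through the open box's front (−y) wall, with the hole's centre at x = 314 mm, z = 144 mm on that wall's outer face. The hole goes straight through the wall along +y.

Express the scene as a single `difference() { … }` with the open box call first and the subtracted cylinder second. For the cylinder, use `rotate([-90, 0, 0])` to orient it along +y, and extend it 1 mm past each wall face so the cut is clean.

difference() {
  open_box();
  translate([314, -1, 144]) rotate([-90, 0, 0]) cylinder(h = 20, r = 60);
}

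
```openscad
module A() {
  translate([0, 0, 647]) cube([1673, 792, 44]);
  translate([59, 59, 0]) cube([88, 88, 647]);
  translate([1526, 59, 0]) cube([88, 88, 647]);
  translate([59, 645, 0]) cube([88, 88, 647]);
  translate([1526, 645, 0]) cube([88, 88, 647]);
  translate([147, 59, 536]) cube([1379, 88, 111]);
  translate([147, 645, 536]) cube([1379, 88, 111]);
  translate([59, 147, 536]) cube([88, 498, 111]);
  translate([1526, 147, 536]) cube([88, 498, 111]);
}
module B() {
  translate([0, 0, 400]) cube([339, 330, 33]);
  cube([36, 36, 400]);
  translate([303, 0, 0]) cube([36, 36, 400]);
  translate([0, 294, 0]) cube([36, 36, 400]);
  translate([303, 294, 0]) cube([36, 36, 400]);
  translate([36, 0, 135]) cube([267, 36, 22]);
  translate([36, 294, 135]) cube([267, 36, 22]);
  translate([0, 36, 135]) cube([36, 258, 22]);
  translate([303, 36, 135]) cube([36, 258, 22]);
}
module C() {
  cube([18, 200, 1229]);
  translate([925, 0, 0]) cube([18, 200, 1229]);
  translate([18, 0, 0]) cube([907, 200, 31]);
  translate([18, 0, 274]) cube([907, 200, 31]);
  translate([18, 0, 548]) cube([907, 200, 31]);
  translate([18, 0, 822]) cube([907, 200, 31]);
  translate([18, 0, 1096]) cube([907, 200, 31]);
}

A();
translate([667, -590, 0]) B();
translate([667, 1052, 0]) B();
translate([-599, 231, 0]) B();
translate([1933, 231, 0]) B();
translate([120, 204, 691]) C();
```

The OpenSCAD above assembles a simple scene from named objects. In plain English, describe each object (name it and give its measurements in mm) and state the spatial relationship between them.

A is a table: top 1673 mm (x) × 792 mm (y), 44 mm thick, upper face at z = 691 mm, on four 88×88 mm square legs, each inset 59 mm from the nearest pair of top edges, running from z = 0 to the bottom of the top. Four apron rails, 88 mm thick and 111 mm tall, run between adjacent legs with their top edges flush with the underside of the top and their outer faces flush with the legs' outer faces.

B is a four-legged stool. The seat is 339×330 mm, 33 mm thick, top at z = 433 mm. It stands on four square legs, each 36×36 mm in cross-section, from z = 0 to the seat underside, each flush with a corner of the seat. Four stretchers, 36 mm wide and 22 mm tall, connect adjacent legs with their undersides at z = 135 mm, each running between the inner faces of the legs it joins and aligned with the legs' outer faces on the other axis.

C is a bookshelf 943 mm wide overall, 200 mm deep and 1229 mm tall. The two sides are 18 mm thick vertical panels. 5 horizontal shelves of 31 mm thickness span between the inner faces of the sides; the lowest shelf sits on the floor and shelves are stacked with a clear vertical gap of 243 mm between each pair.

Four stools sit around the table at the −y, +y, −x, +x sides. The bookshelf is on top of the table.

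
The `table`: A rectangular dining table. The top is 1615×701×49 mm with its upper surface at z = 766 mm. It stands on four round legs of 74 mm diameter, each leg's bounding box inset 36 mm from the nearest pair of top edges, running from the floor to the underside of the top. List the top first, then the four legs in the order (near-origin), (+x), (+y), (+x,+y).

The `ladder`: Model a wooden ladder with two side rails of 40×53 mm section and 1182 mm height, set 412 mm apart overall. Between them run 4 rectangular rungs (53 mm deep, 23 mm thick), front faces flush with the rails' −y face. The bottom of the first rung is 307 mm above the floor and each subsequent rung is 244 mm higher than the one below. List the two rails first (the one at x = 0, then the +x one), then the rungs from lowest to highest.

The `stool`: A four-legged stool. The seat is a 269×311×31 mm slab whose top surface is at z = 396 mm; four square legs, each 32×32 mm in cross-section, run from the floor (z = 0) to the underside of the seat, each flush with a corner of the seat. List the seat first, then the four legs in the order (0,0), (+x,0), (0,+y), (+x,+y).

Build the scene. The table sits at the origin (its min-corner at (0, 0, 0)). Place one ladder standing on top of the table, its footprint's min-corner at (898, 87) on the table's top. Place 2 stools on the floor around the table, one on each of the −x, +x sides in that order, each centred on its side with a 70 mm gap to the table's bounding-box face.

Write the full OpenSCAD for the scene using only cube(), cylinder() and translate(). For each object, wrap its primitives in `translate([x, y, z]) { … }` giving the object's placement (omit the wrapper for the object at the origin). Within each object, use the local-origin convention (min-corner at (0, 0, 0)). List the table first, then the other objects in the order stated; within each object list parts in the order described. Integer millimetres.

translate([0, 0, 717]) cube([1615, 701, 49]);
translate([73, 73, 0]) cylinder(h = 717, r = 37);
translate([1542, 73, 0]) cylinder(h = 717, r = 37);
translate([73, 628, 0]) cylinder(h = 717, r = 37);
translate([1542, 628, 0]) cylinder(h = 717, r = 37);
translate([898, 87, 766]) {
  cube([40, 53, 1182]);
  translate([372, 0, 0]) cube([40, 53, 1182]);
  translate([40, 0, 307]) cube([332, 53, 23]);
  translate([40, 0, 551]) cube([332, 53, 23]);
  translate([40, 0, 795]) cube([332, 53, 23]);
  translate([40, 0, 1039]) cube([332, 53, 23]);
}
translate([-339, 195, 0]) {
  translate([0, 0, 365]) cube([269, 311, 31]);
  cube([32, 32, 365]);
  translate([237, 0, 0]) cube([32, 32, 365]);
  translate([0, 279, 0]) cube([32, 32, 365]);
  translate([237, 279, 0]) cube([32, 32, 365]);
}
translate([1685, 195, 0]) {
  translate([0, 0, 365]) cube([269, 311, 31]);
  cube([32, 32, 365]);
  translate([237, 0, 0]) cube([32, 32, 365]);
  translate([0, 279, 0]) cube([32, 32, 365]);
  translate([237, 279, 0]) cube([32, 32, 365]);
}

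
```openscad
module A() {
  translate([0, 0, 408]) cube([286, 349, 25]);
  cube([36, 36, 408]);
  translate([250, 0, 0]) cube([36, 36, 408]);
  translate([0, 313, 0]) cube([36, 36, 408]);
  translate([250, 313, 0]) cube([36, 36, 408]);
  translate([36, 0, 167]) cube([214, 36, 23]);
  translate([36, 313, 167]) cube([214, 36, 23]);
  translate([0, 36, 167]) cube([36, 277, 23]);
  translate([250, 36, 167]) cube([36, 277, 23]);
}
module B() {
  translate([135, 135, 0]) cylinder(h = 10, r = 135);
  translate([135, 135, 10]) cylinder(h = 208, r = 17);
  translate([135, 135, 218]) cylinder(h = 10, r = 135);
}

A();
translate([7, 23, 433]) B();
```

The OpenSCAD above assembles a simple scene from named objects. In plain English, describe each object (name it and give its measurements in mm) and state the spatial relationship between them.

A is a four-legged stool. The seat is a 286×349×25 mm slab whose top surface is at z = 433 mm; four square legs, each 36×36 mm in cross-section, run from the floor (z = 0) to the underside of the seat, each flush with a corner of the seat. Four stretchers, 36 mm wide and 23 mm tall, connect adjacent legs with their undersides at z = 167 mm, each running between the inner faces of the legs it joins and aligned with the legs' outer faces on the other axis.

B is a spool: two coaxial disc flanges of radius 135 mm and thickness 10 mm, joined by a core cylinder of radius 17 mm and height 208 mm. The lower flange rests on z = 0 and the three cylinders share a vertical axis.

The spool is on top of the stool.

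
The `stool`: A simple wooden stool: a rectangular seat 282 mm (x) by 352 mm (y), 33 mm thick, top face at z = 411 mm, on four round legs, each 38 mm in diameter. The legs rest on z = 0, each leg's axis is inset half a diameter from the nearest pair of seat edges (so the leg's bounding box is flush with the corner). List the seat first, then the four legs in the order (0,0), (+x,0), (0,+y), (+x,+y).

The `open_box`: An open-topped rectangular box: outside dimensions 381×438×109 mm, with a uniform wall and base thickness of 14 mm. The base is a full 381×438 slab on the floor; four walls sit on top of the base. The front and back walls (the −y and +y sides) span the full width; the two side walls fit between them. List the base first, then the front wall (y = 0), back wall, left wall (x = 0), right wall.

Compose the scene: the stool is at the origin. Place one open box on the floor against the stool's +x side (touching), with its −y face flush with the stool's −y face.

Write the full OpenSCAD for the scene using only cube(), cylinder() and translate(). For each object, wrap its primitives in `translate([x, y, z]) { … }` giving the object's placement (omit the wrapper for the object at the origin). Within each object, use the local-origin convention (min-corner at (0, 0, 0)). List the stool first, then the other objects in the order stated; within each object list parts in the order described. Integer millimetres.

translate([0, 0, 378]) cube([282, 352, 33]);
translate([19, 19, 0]) cylinder(h = 378, r = 19);
translate([263, 19, 0]) cylinder(h = 378, r = 19);
translate([19, 333, 0]) cylinder(h = 378, r = 19);
translate([263, 333, 0]) cylinder(h = 378, r = 19);
translate([282, 0, 0]) {
  cube([381, 438, 14]);
  translate([0, 0, 14]) cube([381, 14, 95]);
  translate([0, 424, 14]) cube([381, 14, 95]);
  translate([0, 14, 14]) cube([14, 410, 95]);
  translate([367, 14, 14]) cube([14, 410, 95]);
}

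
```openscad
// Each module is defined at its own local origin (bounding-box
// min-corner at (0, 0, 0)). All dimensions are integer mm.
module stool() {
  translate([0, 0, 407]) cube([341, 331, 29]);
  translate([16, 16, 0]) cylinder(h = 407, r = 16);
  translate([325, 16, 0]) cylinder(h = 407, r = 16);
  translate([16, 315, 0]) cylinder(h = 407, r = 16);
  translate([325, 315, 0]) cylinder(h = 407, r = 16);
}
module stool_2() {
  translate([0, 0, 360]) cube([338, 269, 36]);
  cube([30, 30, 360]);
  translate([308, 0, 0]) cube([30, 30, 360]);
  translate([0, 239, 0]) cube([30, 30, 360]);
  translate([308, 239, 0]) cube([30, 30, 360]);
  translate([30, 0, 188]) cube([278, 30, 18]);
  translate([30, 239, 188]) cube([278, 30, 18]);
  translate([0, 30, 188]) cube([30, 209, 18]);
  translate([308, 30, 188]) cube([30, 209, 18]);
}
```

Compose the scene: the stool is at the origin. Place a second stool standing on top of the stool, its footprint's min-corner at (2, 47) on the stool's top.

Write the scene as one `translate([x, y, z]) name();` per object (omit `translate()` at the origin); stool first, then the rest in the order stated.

stool();
translate([2, 47, 436]) stool_2();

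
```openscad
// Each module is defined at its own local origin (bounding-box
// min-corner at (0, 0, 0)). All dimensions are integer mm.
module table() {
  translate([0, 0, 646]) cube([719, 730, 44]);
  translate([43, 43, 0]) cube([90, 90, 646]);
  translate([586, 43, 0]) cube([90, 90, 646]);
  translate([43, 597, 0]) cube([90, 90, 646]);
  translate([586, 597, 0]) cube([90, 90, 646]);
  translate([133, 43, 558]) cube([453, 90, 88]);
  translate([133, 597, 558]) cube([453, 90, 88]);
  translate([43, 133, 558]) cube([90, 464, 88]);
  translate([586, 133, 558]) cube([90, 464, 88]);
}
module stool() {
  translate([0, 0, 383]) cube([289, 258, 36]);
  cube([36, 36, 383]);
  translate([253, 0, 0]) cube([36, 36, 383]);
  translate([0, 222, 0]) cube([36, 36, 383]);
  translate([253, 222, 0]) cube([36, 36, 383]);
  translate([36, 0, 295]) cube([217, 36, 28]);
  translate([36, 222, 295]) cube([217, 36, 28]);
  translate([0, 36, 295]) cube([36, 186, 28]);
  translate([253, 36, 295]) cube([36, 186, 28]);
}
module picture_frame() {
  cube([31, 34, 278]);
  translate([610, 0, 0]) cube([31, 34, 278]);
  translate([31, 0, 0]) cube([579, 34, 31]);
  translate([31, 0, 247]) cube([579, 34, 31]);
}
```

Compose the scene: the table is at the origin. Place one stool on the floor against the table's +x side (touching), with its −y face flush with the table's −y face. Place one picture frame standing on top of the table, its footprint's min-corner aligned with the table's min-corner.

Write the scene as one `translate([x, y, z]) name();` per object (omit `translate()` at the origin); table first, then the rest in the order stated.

table();
translate([719, 0, 0]) stool();
translate([0, 0, 690]) picture_frame();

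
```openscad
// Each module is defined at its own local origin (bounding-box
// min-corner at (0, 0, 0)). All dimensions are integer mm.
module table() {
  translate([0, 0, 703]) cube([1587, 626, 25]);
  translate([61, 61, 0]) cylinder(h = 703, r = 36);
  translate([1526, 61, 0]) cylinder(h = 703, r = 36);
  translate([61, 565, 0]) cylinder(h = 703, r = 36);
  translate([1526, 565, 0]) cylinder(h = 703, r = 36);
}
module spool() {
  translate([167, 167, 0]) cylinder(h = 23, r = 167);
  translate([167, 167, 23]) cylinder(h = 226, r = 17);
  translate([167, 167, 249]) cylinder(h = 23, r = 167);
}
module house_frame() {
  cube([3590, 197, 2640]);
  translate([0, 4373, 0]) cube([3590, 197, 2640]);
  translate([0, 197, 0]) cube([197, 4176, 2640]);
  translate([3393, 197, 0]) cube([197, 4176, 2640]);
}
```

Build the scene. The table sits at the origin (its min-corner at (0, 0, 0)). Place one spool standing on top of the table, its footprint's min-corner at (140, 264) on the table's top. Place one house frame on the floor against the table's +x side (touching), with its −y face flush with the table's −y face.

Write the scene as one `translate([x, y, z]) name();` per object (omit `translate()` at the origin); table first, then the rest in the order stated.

table();
translate([140, 264, 728]) spool();
translate([1587, 0, 0]) house_frame();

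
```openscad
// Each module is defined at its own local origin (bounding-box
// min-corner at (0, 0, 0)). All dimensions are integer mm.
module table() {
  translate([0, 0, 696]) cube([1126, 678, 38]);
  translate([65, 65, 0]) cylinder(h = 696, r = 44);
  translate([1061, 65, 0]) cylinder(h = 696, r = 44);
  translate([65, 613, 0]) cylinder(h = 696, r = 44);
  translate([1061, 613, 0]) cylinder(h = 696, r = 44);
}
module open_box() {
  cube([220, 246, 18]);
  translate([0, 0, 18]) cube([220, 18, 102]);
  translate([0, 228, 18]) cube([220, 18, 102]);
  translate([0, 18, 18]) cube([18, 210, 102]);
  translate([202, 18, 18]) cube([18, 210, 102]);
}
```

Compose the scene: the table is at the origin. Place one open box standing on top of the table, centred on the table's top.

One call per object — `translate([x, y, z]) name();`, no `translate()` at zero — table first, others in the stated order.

table();
translate([453, 216, 734]) open_box();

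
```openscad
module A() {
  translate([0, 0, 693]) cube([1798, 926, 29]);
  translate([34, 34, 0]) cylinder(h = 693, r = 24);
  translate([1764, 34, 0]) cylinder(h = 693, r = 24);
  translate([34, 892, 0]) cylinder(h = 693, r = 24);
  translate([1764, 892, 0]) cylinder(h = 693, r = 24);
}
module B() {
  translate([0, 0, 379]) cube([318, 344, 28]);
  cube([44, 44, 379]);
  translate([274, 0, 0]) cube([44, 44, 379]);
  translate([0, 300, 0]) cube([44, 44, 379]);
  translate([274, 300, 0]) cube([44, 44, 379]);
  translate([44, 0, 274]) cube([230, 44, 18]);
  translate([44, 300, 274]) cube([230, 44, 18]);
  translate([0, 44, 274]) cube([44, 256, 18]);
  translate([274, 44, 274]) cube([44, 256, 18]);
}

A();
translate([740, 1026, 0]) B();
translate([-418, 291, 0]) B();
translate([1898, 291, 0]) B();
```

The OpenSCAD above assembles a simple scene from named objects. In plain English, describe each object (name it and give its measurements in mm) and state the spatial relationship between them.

A is a table with a 1798×926 mm rectangular top, 29 mm thick, top surface at z = 722 mm, supported by four round legs of 48 mm diameter, each leg's bounding box inset 10 mm from the nearest pair of top edges, running from the floor.

B is a four-legged stool. The seat is a 318×344×28 mm slab whose top surface is at z = 407 mm; four square legs, each 44×44 mm in cross-section, run from the floor (z = 0) to the underside of the seat, each flush with a corner of the seat. Four stretchers, 44 mm wide and 18 mm tall, connect adjacent legs with their undersides at z = 274 mm, each running between the inner faces of the legs it joins and aligned with the legs' outer faces on the other axis.

Three stools sit around the table at the +y, −x, +x sides.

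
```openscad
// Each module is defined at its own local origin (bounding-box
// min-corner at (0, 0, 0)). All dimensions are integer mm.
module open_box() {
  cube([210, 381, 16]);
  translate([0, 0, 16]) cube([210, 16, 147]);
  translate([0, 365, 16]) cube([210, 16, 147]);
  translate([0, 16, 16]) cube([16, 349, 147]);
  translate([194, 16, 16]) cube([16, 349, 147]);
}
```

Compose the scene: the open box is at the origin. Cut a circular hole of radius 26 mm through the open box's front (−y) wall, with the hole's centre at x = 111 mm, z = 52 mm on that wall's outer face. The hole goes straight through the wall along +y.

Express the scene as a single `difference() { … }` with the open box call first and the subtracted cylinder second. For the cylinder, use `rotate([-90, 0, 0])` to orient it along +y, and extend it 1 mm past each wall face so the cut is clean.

difference() {
  open_box();
  translate([111, -1, 52]) rotate([-90, 0, 0]) cylinder(h = 18, r = 26);
}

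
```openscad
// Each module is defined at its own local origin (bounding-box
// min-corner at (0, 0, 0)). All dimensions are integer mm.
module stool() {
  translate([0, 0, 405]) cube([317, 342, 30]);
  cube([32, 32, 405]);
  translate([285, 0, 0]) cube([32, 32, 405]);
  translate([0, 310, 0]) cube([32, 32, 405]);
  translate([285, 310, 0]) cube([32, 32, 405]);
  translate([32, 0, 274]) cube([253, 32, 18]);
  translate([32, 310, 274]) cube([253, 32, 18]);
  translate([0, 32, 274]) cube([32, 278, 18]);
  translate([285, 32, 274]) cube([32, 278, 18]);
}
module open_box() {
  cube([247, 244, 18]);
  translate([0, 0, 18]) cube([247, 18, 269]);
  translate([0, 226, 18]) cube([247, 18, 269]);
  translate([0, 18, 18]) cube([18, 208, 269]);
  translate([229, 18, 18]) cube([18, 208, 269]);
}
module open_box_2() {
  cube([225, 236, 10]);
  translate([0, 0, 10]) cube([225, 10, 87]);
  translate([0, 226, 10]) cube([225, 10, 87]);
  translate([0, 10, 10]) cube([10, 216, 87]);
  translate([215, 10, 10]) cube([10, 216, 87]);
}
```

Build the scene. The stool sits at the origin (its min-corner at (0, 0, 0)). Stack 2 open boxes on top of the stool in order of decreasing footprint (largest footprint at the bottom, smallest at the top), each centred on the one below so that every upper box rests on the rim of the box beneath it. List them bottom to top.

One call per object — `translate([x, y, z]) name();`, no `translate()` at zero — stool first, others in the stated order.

stool();
translate([35, 49, 435]) open_box();
translate([46, 53, 722]) open_box_2();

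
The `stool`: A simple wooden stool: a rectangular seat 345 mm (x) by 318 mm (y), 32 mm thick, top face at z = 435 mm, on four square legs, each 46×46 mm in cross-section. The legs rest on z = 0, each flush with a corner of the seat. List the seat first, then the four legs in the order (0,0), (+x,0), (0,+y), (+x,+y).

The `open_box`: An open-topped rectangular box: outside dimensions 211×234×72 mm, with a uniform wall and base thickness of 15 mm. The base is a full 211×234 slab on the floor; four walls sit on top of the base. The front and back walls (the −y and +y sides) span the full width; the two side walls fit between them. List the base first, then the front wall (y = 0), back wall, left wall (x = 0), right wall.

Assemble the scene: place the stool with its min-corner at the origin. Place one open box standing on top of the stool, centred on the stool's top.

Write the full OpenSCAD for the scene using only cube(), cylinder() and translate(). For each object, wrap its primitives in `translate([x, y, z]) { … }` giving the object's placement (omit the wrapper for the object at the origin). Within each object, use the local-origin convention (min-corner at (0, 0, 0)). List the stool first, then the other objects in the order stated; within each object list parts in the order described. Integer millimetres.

translate([0, 0, 403]) cube([345, 318, 32]);
cube([46, 46, 403]);
translate([299, 0, 0]) cube([46, 46, 403]);
translate([0, 272, 0]) cube([46, 46, 403]);
translate([299, 272, 0]) cube([46, 46, 403]);
translate([67, 42, 435]) {
  cube([211, 234, 15]);
  translate([0, 0, 15]) cube([211, 15, 57]);
  translate([0, 219, 15]) cube([211, 15, 57]);
  translate([0, 15, 15]) cube([15, 204, 57]);
  translate([196, 15, 15]) cube([15, 204, 57]);
}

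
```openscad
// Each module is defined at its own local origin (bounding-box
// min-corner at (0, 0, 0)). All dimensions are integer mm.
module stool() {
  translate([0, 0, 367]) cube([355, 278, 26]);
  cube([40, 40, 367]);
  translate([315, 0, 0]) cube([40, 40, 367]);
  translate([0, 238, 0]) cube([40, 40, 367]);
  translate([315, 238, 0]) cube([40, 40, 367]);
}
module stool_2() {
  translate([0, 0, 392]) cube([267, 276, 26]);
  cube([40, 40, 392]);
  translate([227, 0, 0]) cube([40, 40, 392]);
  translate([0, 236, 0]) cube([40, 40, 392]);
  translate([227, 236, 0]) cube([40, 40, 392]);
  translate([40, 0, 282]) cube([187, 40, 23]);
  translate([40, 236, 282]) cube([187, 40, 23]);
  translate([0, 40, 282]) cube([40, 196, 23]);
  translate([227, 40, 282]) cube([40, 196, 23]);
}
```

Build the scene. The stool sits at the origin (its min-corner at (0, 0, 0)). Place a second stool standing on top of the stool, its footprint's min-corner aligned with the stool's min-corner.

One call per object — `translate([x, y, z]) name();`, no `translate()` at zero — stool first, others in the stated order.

stool();
translate([0, 0, 393]) stool_2();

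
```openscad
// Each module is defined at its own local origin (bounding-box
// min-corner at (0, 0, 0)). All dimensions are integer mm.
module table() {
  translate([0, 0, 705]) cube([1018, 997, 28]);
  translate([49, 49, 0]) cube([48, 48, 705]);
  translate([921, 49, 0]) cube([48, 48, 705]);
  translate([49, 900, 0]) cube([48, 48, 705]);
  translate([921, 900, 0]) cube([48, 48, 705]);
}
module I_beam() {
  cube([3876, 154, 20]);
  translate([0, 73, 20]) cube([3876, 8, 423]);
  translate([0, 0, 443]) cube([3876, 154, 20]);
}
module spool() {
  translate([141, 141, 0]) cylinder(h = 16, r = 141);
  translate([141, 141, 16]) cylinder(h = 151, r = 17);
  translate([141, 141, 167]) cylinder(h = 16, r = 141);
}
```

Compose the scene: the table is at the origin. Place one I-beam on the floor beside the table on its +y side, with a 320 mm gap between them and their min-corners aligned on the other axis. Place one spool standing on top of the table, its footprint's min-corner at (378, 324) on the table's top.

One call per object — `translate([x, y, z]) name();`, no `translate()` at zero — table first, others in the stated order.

table();
translate([0, 1317, 0]) I_beam();
translate([378, 324, 733]) spool();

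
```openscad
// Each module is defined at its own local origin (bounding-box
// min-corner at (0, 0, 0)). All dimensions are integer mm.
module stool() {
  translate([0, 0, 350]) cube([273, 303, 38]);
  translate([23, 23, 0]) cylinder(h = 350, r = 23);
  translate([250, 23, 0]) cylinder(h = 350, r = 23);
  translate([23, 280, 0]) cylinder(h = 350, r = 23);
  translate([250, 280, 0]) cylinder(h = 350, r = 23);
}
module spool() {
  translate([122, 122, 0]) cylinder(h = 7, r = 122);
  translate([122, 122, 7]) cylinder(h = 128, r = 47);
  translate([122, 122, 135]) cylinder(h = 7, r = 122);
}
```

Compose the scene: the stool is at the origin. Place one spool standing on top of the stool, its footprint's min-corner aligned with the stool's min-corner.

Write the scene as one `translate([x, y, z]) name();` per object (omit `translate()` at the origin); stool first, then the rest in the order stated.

stool();
translate([0, 0, 388]) spool();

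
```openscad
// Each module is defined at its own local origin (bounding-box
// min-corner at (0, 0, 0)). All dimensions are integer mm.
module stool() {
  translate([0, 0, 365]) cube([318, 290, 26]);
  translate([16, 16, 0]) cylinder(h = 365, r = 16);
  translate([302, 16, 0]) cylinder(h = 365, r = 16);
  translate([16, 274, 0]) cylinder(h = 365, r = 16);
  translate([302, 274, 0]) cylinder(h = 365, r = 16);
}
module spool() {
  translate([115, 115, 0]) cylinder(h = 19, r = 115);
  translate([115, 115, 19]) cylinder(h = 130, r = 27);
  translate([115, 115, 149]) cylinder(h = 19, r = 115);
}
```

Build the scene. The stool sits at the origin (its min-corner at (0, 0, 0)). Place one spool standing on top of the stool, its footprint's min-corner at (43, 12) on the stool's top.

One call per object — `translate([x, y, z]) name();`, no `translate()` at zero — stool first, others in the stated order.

stool();
translate([43, 12, 391]) spool();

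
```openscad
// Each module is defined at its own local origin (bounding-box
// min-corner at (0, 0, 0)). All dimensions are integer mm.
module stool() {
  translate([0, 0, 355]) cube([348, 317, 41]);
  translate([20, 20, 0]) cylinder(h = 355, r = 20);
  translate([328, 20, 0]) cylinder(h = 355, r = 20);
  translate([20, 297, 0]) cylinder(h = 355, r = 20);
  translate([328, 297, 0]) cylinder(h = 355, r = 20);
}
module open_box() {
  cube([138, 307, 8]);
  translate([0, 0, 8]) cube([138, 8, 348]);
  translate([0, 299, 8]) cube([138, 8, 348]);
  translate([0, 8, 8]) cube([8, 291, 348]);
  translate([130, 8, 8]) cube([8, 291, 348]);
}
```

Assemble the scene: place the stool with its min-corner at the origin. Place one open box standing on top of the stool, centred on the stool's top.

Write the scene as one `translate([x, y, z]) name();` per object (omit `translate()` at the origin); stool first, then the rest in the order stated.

stool();
translate([105, 5, 396]) open_box();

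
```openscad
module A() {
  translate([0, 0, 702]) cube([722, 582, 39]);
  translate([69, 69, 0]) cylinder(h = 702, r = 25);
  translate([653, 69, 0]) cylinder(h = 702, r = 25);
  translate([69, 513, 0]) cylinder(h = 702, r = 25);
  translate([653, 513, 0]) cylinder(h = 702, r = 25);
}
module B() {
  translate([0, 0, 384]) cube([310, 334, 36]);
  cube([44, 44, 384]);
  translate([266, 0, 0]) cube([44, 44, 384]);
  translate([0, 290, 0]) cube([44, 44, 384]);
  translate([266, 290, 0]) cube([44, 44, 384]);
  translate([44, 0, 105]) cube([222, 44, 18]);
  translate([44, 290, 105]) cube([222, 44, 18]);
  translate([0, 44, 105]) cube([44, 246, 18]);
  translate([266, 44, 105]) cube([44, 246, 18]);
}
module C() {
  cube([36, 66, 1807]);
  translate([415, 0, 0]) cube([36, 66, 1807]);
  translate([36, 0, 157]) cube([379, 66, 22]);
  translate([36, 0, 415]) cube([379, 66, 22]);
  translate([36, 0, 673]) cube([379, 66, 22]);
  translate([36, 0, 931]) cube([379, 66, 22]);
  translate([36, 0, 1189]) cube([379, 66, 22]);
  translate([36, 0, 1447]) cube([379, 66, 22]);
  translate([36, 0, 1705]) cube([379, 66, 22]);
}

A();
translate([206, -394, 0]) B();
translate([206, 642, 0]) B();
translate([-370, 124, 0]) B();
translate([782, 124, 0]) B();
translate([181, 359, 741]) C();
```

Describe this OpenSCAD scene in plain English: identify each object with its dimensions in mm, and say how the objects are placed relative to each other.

A is a table: top 722 mm (x) × 582 mm (y), 39 mm thick, upper face at z = 741 mm, on four round legs of 50 mm diameter, each leg's bounding box inset 44 mm from the nearest pair of top edges, running from z = 0 to the bottom of the top.

B is a simple wooden stool: a rectangular seat 310 mm (x) by 334 mm (y), 36 mm thick, top face at z = 420 mm, on four square legs, each 44×44 mm in cross-section. The legs rest on z = 0, each flush with a corner of the seat. Four stretchers, 44 mm wide and 18 mm tall, connect adjacent legs with their undersides at z = 105 mm, each running between the inner faces of the legs it joins and aligned with the legs' outer faces on the other axis.

C is a straight ladder. Two 36×66 mm vertical rails, 1807 mm tall, stand 451 mm apart (outside-to-outside) with their front faces coplanar on the −y side. 7 rungs, each 66 mm deep and 22 mm tall, span between the inner faces of the rails, front faces flush with the rails. The lowest rung's underside is at z = 157 mm and rungs are spaced 258 mm apart (underside to underside).

Four stools sit around the table at the −y, +y, −x, +x sides. The ladder is on top of the table.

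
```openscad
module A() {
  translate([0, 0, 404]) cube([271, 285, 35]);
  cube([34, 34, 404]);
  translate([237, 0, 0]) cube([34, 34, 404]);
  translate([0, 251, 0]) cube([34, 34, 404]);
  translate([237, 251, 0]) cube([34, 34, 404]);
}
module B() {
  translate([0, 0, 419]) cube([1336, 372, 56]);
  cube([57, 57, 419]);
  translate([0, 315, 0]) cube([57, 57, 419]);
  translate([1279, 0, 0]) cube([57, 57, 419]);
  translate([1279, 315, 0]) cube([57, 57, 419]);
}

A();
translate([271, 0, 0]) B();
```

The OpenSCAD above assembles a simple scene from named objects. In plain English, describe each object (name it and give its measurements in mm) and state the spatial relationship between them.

A is a four-legged stool. The seat is 271×285 mm, 35 mm thick, top at z = 439 mm. It stands on four square legs, each 34×34 mm in cross-section, from z = 0 to the seat underside, each flush with a corner of the seat.

B is a long wooden bench with a 1336 mm (x) × 372 mm (y) seat, 56 mm thick, its top surface 475 mm above the floor. Four 57 mm square legs at the seat corners, flush with the edges, run from z = 0 to the seat underside.

The bench is against the stool's +x side, with their −y faces flush.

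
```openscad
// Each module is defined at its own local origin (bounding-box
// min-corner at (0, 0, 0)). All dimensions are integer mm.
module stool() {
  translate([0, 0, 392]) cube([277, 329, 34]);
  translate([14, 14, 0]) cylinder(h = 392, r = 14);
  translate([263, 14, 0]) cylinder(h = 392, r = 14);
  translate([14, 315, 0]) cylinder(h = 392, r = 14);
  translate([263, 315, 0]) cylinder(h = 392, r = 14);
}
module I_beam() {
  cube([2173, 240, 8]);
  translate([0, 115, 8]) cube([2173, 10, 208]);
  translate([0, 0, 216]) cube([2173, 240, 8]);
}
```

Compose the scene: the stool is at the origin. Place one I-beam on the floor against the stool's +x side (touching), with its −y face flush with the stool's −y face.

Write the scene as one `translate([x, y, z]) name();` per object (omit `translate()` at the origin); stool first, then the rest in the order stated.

stool();
translate([277, 0, 0]) I_beam();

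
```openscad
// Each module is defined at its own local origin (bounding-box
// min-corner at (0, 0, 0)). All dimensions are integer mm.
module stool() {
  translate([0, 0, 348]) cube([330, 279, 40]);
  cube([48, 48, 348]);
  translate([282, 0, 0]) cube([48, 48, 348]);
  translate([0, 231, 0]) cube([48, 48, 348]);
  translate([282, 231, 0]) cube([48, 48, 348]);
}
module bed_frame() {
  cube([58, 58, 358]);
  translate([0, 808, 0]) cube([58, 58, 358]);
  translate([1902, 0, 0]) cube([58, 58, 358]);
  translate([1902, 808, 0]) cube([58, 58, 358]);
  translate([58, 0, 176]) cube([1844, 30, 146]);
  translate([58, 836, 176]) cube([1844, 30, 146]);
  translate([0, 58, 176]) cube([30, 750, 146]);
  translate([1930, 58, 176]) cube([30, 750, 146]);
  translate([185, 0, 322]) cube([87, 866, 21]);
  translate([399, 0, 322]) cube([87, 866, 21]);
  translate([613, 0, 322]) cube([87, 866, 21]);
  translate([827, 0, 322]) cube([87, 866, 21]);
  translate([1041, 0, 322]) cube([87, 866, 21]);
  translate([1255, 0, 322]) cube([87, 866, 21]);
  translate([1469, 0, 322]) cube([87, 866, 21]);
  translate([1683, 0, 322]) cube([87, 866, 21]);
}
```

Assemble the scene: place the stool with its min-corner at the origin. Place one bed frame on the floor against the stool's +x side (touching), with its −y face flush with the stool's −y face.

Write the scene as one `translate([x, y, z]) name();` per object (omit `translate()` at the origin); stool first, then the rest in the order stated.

stool();
translate([330, 0, 0]) bed_frame();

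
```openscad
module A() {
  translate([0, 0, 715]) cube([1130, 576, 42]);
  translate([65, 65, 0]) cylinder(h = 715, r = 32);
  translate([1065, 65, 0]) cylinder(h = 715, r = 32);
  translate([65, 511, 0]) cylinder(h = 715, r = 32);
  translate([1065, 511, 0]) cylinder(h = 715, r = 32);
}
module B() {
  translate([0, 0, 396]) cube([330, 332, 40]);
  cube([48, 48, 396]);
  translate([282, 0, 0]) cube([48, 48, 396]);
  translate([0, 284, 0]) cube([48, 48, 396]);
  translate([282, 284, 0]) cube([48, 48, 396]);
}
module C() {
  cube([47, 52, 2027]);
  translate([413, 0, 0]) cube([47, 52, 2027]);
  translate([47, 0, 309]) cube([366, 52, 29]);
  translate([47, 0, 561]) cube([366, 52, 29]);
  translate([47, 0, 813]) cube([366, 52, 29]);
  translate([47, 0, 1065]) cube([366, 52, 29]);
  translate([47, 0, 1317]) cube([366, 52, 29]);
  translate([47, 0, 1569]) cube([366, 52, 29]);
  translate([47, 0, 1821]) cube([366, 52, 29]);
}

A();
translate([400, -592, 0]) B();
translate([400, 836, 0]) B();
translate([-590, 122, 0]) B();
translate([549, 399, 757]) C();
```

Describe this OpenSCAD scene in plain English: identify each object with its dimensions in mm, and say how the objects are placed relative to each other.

A is a rectangular dining table. The top is 1130×576×42 mm with its upper surface at z = 757 mm. It stands on four round legs of 64 mm diameter, each leg's bounding box inset 33 mm from the nearest pair of top edges, running from the floor to the underside of the top.

B is a four-legged stool. The seat is 330×332 mm, 40 mm thick, top at z = 436 mm. It stands on four square legs, each 48×48 mm in cross-section, from z = 0 to the seat underside, each flush with a corner of the seat.

C is a wooden ladder with two side rails of 47×52 mm section and 2027 mm height, set 460 mm apart overall. Between them run 7 rectangular rungs (52 mm deep, 29 mm thick), front faces flush with the rails' −y face. The bottom of the first rung is 309 mm above the floor and each subsequent rung is 252 mm higher than the one below.

Three stools sit around the table at the −y, +y, −x sides. The ladder is on top of the table.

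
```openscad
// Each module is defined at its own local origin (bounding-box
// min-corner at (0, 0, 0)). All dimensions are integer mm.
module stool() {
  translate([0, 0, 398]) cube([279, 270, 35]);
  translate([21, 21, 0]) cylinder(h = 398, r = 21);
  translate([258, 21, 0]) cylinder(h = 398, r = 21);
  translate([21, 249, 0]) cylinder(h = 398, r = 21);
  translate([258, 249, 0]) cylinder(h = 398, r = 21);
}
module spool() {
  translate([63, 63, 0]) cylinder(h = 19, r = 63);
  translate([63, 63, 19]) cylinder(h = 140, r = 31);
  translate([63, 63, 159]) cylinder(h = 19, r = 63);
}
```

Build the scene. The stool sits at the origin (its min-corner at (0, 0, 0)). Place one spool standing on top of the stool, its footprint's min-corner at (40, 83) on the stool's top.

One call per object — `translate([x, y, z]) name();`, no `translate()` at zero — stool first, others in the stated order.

stool();
translate([40, 83, 433]) spool();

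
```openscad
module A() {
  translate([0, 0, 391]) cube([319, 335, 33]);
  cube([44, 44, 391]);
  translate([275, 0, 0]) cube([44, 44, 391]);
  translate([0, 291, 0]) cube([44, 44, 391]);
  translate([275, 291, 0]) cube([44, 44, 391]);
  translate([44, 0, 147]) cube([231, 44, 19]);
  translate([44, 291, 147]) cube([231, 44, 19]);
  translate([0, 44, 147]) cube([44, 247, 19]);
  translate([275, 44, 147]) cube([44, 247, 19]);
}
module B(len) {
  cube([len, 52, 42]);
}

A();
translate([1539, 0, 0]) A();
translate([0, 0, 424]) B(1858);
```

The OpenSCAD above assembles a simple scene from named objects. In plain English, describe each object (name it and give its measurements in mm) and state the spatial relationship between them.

A is a four-legged stool. The seat is 319×335 mm, 33 mm thick, top at z = 424 mm. It stands on four square legs, each 44×44 mm in cross-section, from z = 0 to the seat underside, each flush with a corner of the seat. Four stretchers, 44 mm wide and 19 mm tall, connect adjacent legs with their undersides at z = 147 mm, each running between the inner faces of the legs it joins and aligned with the legs' outer faces on the other axis.

B is a rectangular beam 1858 mm long (x), 52 mm deep (y), 42 mm thick (z).

The beam spans the tops of two stools placed 1220 mm apart, resting at z = 424 mm.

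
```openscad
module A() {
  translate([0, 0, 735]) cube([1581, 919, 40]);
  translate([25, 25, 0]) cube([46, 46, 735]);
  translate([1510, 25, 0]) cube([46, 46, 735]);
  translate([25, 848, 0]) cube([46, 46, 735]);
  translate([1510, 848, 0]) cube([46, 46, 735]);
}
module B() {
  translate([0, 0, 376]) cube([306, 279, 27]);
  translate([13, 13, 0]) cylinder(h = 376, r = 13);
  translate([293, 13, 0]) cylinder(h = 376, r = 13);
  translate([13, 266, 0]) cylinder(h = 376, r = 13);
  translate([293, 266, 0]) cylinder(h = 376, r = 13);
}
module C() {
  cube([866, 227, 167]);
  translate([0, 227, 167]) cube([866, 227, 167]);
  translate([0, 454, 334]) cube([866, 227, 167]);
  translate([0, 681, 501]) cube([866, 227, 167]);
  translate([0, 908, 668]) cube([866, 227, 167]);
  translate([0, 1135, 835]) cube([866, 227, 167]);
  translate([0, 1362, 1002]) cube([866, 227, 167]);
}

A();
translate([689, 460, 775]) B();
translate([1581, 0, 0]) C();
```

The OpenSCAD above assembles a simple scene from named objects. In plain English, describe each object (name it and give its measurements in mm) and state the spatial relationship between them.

A is a table: top 1581 mm (x) × 919 mm (y), 40 mm thick, upper face at z = 775 mm, on four 46×46 mm square legs, each inset 25 mm from the nearest pair of top edges, running from z = 0 to the bottom of the top.

B is a simple wooden stool: a rectangular seat 306 mm (x) by 279 mm (y), 27 mm thick, top face at z = 403 mm, on four round legs, each 26 mm in diameter. The legs rest on z = 0, each leg's axis is inset half a diameter from the nearest pair of seat edges (so the leg's bounding box is flush with the corner).

C is a straight staircase of 7 solid steps. Each step is 866 mm wide (x), 227 mm deep (y, the going) and 167 mm tall (the rise). The first step rests on the floor; each subsequent step sits one going further in +y and one rise higher in +z, directly behind and above the previous step with no overlap.

The stool is on top of the table. The staircase is against the table's +x side, with their −y faces flush.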